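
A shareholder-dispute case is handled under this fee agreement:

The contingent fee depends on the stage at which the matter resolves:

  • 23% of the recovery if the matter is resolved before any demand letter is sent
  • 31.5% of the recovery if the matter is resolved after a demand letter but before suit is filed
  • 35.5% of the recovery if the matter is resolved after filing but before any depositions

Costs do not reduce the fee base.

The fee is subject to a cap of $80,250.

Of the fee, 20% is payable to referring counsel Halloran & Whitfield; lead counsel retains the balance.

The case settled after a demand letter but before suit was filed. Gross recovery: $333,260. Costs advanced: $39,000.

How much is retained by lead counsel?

Fee base is the gross recovery, $333,260; costs are reimbursed separately.
The matter settled after a demand letter but before suit was filed, so the 31.5% rate applies.
$333,260 × 31.5% = $104,976.90
$104,976.90 exceeds the $80,250 cap, so the fee is capped at $80,250.00.
Referral share: 20% of $80,250.00 = $16,050.00; lead counsel retains $80,250.00 − $16,050.00 = $64,200.00.

$64,200.00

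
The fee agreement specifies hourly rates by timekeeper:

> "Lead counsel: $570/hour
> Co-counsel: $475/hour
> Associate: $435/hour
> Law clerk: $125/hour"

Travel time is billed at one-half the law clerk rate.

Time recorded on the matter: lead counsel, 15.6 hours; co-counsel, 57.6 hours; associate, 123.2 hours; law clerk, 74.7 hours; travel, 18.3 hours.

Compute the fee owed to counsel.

$100,325.25

Lead counsel: 15.6 × $570 = $8,892.00
Co-counsel: 57.6 × $475 = $27,360.00
Associate: 123.2 × $435 = $53,592.00
Law clerk: 74.7 × $125 = $9,337.50
Subtotal: $8,892.00 + $27,360.00 + $53,592.00 + $9,337.50 = $99,181.50
Travel: 18.3 × ($125 ÷ 2) = 18.3 × $62.50 = $1,143.75
Total: $99,181.50 + $1,143.75 = $100,325.25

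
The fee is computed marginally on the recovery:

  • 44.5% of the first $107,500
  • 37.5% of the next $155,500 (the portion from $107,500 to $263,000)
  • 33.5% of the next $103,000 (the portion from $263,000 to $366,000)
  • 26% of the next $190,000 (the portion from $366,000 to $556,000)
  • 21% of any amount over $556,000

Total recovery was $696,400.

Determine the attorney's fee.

$219,539.00

First $107,500 at 44.5% = $47,837.50
Next $155,500 at 37.5% = $58,312.50
Next $103,000 at 33.5% = $34,505.00
Next $190,000 at 26% = $49,400.00
Remaining $140,400 at 21% = $29,484.00
Fee: $47,837.50 + $58,312.50 + $34,505.00 + $49,400.00 + $29,484.00 = $219,539.00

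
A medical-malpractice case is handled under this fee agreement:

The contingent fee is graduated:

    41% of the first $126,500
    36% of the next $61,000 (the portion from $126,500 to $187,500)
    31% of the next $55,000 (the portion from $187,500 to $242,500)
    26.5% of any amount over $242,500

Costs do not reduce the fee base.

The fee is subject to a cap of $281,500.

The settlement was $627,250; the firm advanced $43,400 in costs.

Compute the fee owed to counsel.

Fee base is the gross recovery, $627,250; costs are reimbursed separately.
First $126,500 at 41% = $51,865.00
Next $61,000 at 36% = $21,960.00
Next $55,000 at 31% = $17,050.00
Remaining $384,750 at 26.5% = $101,958.75
Fee: $51,865.00 + $21,960.00 + $17,050.00 + $101,958.75 = $192,833.75
$192,833.75 is under the $281,500 cap.

$192,833.75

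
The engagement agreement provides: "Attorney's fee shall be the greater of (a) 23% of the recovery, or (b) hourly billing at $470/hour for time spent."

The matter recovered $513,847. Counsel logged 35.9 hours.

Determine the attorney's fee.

$118,184.81

(a) 23% of $513,847 = $118,184.81
(b) 35.9 × $470 = $16,873.00
The greater is (a): $118,184.81.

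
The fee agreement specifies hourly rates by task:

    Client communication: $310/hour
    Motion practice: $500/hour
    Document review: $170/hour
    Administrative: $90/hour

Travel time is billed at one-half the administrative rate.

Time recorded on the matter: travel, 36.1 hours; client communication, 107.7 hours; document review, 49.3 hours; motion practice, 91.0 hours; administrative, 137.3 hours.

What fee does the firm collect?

Client communication: 107.7 × $310 = $33,387.00
Motion practice: 91.0 × $500 = $45,500.00
Document review: 49.3 × $170 = $8,381.00
Administrative: 137.3 × $90 = $12,357.00
Subtotal: $33,387.00 + $45,500.00 + $8,381.00 + $12,357.00 = $99,625.00
Travel: 36.1 × ($90 ÷ 2) = 36.1 × $45.00 = $1,624.50
Total: $99,625.00 + $1,624.50 = $101,249.50

$101,249.50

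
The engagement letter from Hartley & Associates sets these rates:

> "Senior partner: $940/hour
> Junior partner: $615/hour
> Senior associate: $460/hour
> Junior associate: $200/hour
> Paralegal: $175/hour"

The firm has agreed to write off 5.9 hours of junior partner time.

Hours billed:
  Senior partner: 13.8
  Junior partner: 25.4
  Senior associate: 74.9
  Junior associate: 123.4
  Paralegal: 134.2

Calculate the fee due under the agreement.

Senior partner: 13.8 × $940 = $12,972.00
Junior partner: 25.4 × $615 = $15,621.00
Senior associate: 74.9 × $460 = $34,454.00
Junior associate: 123.4 × $200 = $24,680.00
Paralegal: 134.2 × $175 = $23,485.00
Subtotal: $111,212.00
Write-off: 5.9 × $615 = $3,628.50
Total: $111,212.00 − $3,628.50 = $107,583.50

$107,583.50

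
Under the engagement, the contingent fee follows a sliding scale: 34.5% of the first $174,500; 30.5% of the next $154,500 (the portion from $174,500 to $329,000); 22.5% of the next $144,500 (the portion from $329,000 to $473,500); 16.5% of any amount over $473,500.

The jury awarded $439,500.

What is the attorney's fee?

$132,187.50

First $174,500 at 34.5% = $60,202.50
Next $154,500 at 30.5% = $47,122.50
Remaining $110,500 at 22.5% = $24,862.50
Fee: $60,202.50 + $47,122.50 + $24,862.50 = $132,187.50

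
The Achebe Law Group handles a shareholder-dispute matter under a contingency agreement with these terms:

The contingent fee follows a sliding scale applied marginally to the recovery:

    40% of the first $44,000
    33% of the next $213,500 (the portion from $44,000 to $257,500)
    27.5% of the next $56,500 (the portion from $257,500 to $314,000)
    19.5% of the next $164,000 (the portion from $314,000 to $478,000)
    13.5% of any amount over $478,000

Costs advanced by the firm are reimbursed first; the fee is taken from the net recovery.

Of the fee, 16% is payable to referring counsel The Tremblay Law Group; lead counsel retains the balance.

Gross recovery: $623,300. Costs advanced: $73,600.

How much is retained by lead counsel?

Fee base (net of costs): $623,300 − $73,600 = $549,700
First $44,000 at 40% = $17,600.00
Next $213,500 at 33% = $70,455.00
Next $56,500 at 27.5% = $15,537.50
Next $164,000 at 19.5% = $31,980.00
Remaining $71,700 at 13.5% = $9,679.50
Fee: $17,600.00 + $70,455.00 + $15,537.50 + $31,980.00 + $9,679.50 = $145,252.00
Referral share: 16% of $145,252.00 = $23,240.32; lead counsel retains $145,252.00 − $23,240.32 = $122,011.68.

$122,011.68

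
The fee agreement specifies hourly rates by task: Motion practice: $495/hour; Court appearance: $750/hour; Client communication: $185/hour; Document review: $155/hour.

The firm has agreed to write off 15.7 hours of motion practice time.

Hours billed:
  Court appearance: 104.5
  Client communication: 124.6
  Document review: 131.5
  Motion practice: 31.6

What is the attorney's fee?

$129,679.00

Motion practice: 31.6 × $495 = $15,642.00
Court appearance: 104.5 × $750 = $78,375.00
Client communication: 124.6 × $185 = $23,051.00
Document review: 131.5 × $155 = $20,382.50
Subtotal: $137,450.50
Write-off: 15.7 × $495 = $7,771.50
Total: $137,450.50 − $7,771.50 = $129,679.00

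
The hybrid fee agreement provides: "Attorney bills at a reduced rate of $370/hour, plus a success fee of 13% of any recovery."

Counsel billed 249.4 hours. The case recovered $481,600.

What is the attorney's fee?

Hourly: 249.4 × $370 = $92,278.00
Success fee: 13% of $481,600 = $62,608.00
Total: $92,278.00 + $62,608.00 = $154,886.00

$154,886.00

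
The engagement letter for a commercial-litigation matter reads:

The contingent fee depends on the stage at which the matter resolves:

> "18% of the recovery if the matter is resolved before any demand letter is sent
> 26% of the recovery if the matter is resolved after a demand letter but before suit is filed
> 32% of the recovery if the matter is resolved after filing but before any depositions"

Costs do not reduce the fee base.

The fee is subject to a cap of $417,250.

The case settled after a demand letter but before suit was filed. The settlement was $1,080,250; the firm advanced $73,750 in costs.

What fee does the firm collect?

$280,865.00

Fee base is the gross recovery, $1,080,250; costs are reimbursed separately.
The matter settled after a demand letter but before suit was filed, so the 26% rate applies.
$1,080,250 × 26% = $280,865.00
$280,865.00 is under the $417,250 cap.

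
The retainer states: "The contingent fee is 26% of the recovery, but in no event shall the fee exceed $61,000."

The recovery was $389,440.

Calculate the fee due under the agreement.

$61,000.00

26% of $389,440 = $101,254.40
That exceeds the $61,000 cap, so the fee is capped at $61,000.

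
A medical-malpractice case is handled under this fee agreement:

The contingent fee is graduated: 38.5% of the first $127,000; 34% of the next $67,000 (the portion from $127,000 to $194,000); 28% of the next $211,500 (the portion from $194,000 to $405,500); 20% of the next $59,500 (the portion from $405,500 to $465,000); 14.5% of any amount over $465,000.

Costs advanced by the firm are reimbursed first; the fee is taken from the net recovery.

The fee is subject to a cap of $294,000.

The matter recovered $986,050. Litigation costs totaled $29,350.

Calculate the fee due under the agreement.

$214,091.50

Fee base (net of costs): $986,050 − $29,350 = $956,700
First $127,000 at 38.5% = $48,895.00
Next $67,000 at 34% = $22,780.00
Next $211,500 at 28% = $59,220.00
Next $59,500 at 20% = $11,900.00
Remaining $491,700 at 14.5% = $71,296.50
Fee: $48,895.00 + $22,780.00 + $59,220.00 + $11,900.00 + $71,296.50 = $214,091.50
$214,091.50 is under the $294,000 cap.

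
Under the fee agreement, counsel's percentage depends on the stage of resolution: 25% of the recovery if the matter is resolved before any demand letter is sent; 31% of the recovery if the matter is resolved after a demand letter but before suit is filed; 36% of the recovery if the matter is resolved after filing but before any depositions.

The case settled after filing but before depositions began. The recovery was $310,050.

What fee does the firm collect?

The matter settled after filing but before depositions began, so the 36% rate applies.
$310,050 × 36% = $111,618.00

$111,618.00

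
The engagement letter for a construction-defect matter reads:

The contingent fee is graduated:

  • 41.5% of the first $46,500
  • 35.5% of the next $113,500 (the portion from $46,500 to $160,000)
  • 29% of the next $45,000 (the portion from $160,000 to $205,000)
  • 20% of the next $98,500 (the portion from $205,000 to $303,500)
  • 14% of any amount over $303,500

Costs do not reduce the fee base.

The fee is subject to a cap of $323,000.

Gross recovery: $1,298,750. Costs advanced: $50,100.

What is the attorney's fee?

$231,675.00

Fee base is the gross recovery, $1,298,750; costs are reimbursed separately.
First $46,500 at 41.5% = $19,297.50
Next $113,500 at 35.5% = $40,292.50
Next $45,000 at 29% = $13,050.00
Next $98,500 at 20% = $19,700.00
Remaining $995,250 at 14% = $139,335.00
Fee: $19,297.50 + $40,292.50 + $13,050.00 + $19,700.00 + $139,335.00 = $231,675.00
$231,675.00 is under the $323,000 cap.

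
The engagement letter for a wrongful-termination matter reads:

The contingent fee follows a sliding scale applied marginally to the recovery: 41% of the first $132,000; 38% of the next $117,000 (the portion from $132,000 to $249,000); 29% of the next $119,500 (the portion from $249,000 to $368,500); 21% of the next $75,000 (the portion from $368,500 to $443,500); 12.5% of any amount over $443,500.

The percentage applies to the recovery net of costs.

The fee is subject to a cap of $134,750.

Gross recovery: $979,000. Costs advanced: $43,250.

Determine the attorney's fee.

$134,750.00

Fee base (net of costs): $979,000 − $43,250 = $935,750
First $132,000 at 41% = $54,120.00
Next $117,000 at 38% = $44,460.00
Next $119,500 at 29% = $34,655.00
Next $75,000 at 21% = $15,750.00
Remaining $492,250 at 12.5% = $61,531.25
Fee: $54,120.00 + $44,460.00 + $34,655.00 + $15,750.00 + $61,531.25 = $210,516.25
$210,516.25 exceeds the $134,750 cap, so the fee is capped at $134,750.00.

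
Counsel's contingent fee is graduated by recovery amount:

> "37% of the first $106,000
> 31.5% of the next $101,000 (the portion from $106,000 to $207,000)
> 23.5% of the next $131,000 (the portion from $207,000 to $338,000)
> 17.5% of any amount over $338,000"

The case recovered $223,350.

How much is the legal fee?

$74,877.25

First $106,000 at 37% = $39,220.00
Next $101,000 at 31.5% = $31,815.00
Remaining $16,350 at 23.5% = $3,842.25
Fee: $39,220.00 + $31,815.00 + $3,842.25 = $74,877.25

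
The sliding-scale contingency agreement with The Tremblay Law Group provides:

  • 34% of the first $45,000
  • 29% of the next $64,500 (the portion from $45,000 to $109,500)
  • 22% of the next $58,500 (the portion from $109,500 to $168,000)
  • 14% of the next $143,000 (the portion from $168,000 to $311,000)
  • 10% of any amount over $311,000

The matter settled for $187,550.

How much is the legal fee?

First $45,000 at 34% = $15,300.00
Next $64,500 at 29% = $18,705.00
Next $58,500 at 22% = $12,870.00
Remaining $19,550 at 14% = $2,737.00
Fee: $15,300.00 + $18,705.00 + $12,870.00 + $2,737.00 = $49,612.00

$49,612.00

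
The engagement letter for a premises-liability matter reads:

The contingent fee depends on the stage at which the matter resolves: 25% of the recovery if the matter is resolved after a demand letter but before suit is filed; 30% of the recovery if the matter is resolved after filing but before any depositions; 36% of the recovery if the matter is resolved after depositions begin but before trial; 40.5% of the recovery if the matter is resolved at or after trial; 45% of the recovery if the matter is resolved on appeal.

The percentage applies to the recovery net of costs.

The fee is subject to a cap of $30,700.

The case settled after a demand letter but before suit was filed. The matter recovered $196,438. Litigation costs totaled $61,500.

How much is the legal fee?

$30,700.00

Fee base (net of costs): $196,438 − $61,500 = $134,938
The matter settled after a demand letter but before suit was filed, so the 25% rate applies.
$134,938 × 25% = $33,734.50
$33,734.50 exceeds the $30,700 cap, so the fee is capped at $30,700.00.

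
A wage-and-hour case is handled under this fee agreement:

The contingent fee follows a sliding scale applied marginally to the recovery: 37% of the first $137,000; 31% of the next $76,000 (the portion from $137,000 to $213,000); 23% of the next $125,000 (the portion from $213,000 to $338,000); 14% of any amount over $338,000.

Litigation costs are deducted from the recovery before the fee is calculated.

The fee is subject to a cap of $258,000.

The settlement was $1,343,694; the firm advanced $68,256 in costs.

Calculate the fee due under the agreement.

Fee base (net of costs): $1,343,694 − $68,256 = $1,275,438
First $137,000 at 37% = $50,690.00
Next $76,000 at 31% = $23,560.00
Next $125,000 at 23% = $28,750.00
Remaining $937,438 at 14% = $131,241.32
Fee: $50,690.00 + $23,560.00 + $28,750.00 + $131,241.32 = $234,241.32
$234,241.32 is under the $258,000 cap.

$234,241.32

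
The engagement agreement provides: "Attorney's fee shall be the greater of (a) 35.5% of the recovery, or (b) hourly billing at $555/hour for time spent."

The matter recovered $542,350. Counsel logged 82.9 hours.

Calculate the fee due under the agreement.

(a) 35.5% of $542,350 = $192,534.25
(b) 82.9 × $555 = $46,009.50
The greater is (a): $192,534.25.

$192,534.25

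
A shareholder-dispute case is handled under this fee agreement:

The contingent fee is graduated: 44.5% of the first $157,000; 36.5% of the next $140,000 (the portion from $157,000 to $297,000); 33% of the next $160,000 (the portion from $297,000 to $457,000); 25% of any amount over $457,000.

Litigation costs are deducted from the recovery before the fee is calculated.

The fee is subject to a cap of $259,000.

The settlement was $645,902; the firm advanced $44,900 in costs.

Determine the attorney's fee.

$209,765.50

Fee base (net of costs): $645,902 − $44,900 = $601,002
First $157,000 at 44.5% = $69,865.00
Next $140,000 at 36.5% = $51,100.00
Next $160,000 at 33% = $52,800.00
Remaining $144,002 at 25% = $36,000.50
Fee: $69,865.00 + $51,100.00 + $52,800.00 + $36,000.50 = $209,765.50
$209,765.50 is under the $259,000 cap.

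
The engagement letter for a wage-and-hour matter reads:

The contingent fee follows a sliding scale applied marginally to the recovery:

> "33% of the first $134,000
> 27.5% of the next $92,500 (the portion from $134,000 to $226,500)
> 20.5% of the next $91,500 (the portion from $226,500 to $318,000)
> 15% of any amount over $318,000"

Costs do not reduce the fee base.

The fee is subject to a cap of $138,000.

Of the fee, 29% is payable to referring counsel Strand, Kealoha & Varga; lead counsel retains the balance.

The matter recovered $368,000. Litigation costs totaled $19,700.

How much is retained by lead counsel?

$68,099.65

Fee base is the gross recovery, $368,000; costs are reimbursed separately.
First $134,000 at 33% = $44,220.00
Next $92,500 at 27.5% = $25,437.50
Next $91,500 at 20.5% = $18,757.50
Remaining $50,000 at 15% = $7,500.00
Fee: $44,220.00 + $25,437.50 + $18,757.50 + $7,500.00 = $95,915.00
$95,915.00 is under the $138,000 cap.
Referral share: 29% of $95,915.00 = $27,815.35; lead counsel retains $95,915.00 − $27,815.35 = $68,099.65.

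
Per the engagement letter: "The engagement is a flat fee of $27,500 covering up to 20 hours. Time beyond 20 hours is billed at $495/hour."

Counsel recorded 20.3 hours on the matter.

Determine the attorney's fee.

$27,648.50

Flat fee: $27,500.00
Excess hours: 20.3 − 20 = 0.3
Overrun: 0.3 × $495 = $148.50
Total: $27,500.00 + $148.50 = $27,648.50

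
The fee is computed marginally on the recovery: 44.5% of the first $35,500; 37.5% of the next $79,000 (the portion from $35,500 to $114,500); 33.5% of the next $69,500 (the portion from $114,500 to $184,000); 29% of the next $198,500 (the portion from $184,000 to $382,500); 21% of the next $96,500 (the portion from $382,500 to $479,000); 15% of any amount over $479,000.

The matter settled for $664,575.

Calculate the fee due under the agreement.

$174,371.25

First $35,500 at 44.5% = $15,797.50
Next $79,000 at 37.5% = $29,625.00
Next $69,500 at 33.5% = $23,282.50
Next $198,500 at 29% = $57,565.00
Next $96,500 at 21% = $20,265.00
Remaining $185,575 at 15% = $27,836.25
Fee: $15,797.50 + $29,625.00 + $23,282.50 + $57,565.00 + $20,265.00 + $27,836.25 = $174,371.25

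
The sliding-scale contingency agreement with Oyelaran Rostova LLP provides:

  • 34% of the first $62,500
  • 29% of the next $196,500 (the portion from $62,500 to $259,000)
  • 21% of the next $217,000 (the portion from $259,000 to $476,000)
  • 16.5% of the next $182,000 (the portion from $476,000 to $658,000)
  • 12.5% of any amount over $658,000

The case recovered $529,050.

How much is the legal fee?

First $62,500 at 34% = $21,250.00
Next $196,500 at 29% = $56,985.00
Next $217,000 at 21% = $45,570.00
Remaining $53,050 at 16.5% = $8,753.25
Fee: $21,250.00 + $56,985.00 + $45,570.00 + $8,753.25 = $132,558.25

$132,558.25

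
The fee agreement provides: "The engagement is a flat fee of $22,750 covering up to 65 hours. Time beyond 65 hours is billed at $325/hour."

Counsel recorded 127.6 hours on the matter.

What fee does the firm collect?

Flat fee: $22,750.00
Excess hours: 127.6 − 65 = 62.6
Overrun: 62.6 × $325 = $20,345.00
Total: $22,750.00 + $20,345.00 = $43,095.00

$43,095.00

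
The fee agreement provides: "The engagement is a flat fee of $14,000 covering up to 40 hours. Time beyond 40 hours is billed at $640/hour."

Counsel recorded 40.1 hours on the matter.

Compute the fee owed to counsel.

Flat fee: $14,000.00
Excess hours: 40.1 − 40 = 0.1
Overrun: 0.1 × $640 = $64.00
Total: $14,000.00 + $64.00 = $14,064.00

$14,064.00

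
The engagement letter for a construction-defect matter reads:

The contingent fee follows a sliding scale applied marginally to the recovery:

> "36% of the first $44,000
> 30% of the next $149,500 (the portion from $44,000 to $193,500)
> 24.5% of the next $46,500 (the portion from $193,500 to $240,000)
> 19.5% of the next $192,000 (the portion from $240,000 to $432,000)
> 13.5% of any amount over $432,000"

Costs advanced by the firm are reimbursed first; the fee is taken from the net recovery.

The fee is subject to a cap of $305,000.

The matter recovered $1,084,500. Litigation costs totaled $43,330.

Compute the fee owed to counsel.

$191,760.45

Fee base (net of costs): $1,084,500 − $43,330 = $1,041,170
First $44,000 at 36% = $15,840.00
Next $149,500 at 30% = $44,850.00
Next $46,500 at 24.5% = $11,392.50
Next $192,000 at 19.5% = $37,440.00
Remaining $609,170 at 13.5% = $82,237.95
Fee: $15,840.00 + $44,850.00 + $11,392.50 + $37,440.00 + $82,237.95 = $191,760.45
$191,760.45 is under the $305,000 cap.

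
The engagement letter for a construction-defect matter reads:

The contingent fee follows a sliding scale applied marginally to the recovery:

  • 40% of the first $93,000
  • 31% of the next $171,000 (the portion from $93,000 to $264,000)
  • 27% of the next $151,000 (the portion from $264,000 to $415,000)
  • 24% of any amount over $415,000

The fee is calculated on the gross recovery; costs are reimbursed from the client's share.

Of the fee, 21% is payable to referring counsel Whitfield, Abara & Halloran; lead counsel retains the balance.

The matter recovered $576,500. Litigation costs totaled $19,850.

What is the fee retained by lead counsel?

Fee base is the gross recovery, $576,500; costs are reimbursed separately.
First $93,000 at 40% = $37,200.00
Next $171,000 at 31% = $53,010.00
Next $151,000 at 27% = $40,770.00
Remaining $161,500 at 24% = $38,760.00
Fee: $37,200.00 + $53,010.00 + $40,770.00 + $38,760.00 = $169,740.00
Referral share: 21% of $169,740.00 = $35,645.40; lead counsel retains $169,740.00 − $35,645.40 = $134,094.60.

$134,094.60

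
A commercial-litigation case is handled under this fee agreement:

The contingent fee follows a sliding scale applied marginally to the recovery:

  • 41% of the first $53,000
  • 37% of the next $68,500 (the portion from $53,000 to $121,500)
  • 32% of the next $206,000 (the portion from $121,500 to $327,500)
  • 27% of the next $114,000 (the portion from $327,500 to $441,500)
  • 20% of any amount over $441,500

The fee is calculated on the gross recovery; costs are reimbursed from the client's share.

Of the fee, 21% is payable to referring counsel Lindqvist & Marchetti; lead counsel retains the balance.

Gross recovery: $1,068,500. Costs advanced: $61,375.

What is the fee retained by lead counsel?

Fee base is the gross recovery, $1,068,500; costs are reimbursed separately.
First $53,000 at 41% = $21,730.00
Next $68,500 at 37% = $25,345.00
Next $206,000 at 32% = $65,920.00
Next $114,000 at 27% = $30,780.00
Remaining $627,000 at 20% = $125,400.00
Fee: $21,730.00 + $25,345.00 + $65,920.00 + $30,780.00 + $125,400.00 = $269,175.00
Referral share: 21% of $269,175.00 = $56,526.75; lead counsel retains $269,175.00 − $56,526.75 = $212,648.25.

$212,648.25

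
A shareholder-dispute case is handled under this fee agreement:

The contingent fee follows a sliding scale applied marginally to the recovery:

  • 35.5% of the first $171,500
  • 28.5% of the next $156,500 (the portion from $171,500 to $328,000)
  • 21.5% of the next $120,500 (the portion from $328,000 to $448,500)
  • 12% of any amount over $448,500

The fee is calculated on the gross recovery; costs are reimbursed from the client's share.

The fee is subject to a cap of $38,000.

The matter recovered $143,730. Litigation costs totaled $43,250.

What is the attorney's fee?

Fee base is the gross recovery, $143,730; costs are reimbursed separately.
First $143,730 at 35.5% = $51,024.15
$51,024.15 exceeds the $38,000 cap, so the fee is capped at $38,000.00.

$38,000.00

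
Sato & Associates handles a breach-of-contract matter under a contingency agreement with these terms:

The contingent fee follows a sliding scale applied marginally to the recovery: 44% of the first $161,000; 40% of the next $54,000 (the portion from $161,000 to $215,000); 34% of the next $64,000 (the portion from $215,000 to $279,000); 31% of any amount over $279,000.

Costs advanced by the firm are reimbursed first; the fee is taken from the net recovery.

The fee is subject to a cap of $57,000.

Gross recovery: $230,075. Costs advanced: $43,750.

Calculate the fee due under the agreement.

Fee base (net of costs): $230,075 − $43,750 = $186,325
First $161,000 at 44% = $70,840.00
Remaining $25,325 at 40% = $10,130.00
Fee: $70,840.00 + $10,130.00 = $80,970.00
$80,970.00 exceeds the $57,000 cap, so the fee is capped at $57,000.00.

$57,000.00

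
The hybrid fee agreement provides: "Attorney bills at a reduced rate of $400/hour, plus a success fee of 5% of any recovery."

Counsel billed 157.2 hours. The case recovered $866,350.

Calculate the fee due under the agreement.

$106,197.50

Hourly: 157.2 × $400 = $62,880.00
Success fee: 5% of $866,350 = $43,317.50
Total: $62,880.00 + $43,317.50 = $106,197.50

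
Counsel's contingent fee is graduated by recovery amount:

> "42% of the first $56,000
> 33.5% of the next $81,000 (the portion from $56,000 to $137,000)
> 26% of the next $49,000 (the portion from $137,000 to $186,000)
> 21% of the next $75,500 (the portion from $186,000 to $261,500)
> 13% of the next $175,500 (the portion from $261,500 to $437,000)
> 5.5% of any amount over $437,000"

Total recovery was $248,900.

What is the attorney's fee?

First $56,000 at 42% = $23,520.00
Next $81,000 at 33.5% = $27,135.00
Next $49,000 at 26% = $12,740.00
Remaining $62,900 at 21% = $13,209.00
Fee: $23,520.00 + $27,135.00 + $12,740.00 + $13,209.00 = $76,604.00

$76,604.00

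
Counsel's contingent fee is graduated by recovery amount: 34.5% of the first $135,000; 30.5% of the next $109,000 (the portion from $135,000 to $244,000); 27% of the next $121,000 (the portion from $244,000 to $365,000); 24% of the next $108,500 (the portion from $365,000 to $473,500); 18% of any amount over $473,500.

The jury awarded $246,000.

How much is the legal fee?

$80,360.00

First $135,000 at 34.5% = $46,575.00
Next $109,000 at 30.5% = $33,245.00
Remaining $2,000 at 27% = $540.00
Fee: $46,575.00 + $33,245.00 + $540.00 = $80,360.00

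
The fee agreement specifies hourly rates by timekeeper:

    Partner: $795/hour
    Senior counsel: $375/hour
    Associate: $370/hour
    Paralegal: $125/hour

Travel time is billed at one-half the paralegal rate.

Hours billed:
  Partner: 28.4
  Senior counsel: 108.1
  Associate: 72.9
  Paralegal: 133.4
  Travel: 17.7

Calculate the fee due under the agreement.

$107,869.75

Partner: 28.4 × $795 = $22,578.00
Senior counsel: 108.1 × $375 = $40,537.50
Associate: 72.9 × $370 = $26,973.00
Paralegal: 133.4 × $125 = $16,675.00
Subtotal: $22,578.00 + $40,537.50 + $26,973.00 + $16,675.00 = $106,763.50
Travel: 17.7 × ($125 ÷ 2) = 17.7 × $62.50 = $1,106.25
Total: $106,763.50 + $1,106.25 = $107,869.75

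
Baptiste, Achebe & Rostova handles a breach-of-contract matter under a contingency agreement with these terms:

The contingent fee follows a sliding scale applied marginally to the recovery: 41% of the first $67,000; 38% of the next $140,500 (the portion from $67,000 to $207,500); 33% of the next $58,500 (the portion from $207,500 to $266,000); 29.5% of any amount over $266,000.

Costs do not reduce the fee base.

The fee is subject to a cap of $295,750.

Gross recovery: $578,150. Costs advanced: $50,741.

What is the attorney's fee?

$192,249.25

Fee base is the gross recovery, $578,150; costs are reimbursed separately.
First $67,000 at 41% = $27,470.00
Next $140,500 at 38% = $53,390.00
Next $58,500 at 33% = $19,305.00
Remaining $312,150 at 29.5% = $92,084.25
Fee: $27,470.00 + $53,390.00 + $19,305.00 + $92,084.25 = $192,249.25
$192,249.25 is under the $295,750 cap.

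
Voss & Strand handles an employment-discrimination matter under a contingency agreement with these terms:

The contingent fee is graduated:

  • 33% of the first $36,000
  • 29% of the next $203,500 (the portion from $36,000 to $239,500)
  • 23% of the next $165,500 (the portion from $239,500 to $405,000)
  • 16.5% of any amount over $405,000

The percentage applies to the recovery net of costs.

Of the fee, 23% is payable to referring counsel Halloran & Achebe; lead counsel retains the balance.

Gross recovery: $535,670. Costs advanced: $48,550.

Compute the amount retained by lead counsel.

Fee base (net of costs): $535,670 − $48,550 = $487,120
First $36,000 at 33% = $11,880.00
Next $203,500 at 29% = $59,015.00
Next $165,500 at 23% = $38,065.00
Remaining $82,120 at 16.5% = $13,549.80
Fee: $11,880.00 + $59,015.00 + $38,065.00 + $13,549.80 = $122,509.80
Referral share: 23% of $122,509.80 = $28,177.25; lead counsel retains $122,509.80 − $28,177.25 = $94,332.55.

$94,332.55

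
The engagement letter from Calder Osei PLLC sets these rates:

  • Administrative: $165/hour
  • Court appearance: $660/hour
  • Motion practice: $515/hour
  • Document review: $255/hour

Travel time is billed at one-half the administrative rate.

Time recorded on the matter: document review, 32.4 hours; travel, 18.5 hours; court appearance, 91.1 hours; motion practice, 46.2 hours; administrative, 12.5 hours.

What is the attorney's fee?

Administrative: 12.5 × $165 = $2,062.50
Court appearance: 91.1 × $660 = $60,126.00
Motion practice: 46.2 × $515 = $23,793.00
Document review: 32.4 × $255 = $8,262.00
Subtotal: $2,062.50 + $60,126.00 + $23,793.00 + $8,262.00 = $94,243.50
Travel: 18.5 × ($165 ÷ 2) = 18.5 × $82.50 = $1,526.25
Total: $94,243.50 + $1,526.25 = $95,769.75

$95,769.75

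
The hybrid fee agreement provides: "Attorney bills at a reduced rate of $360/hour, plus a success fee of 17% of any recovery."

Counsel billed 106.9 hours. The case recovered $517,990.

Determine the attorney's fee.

$126,542.30

Hourly: 106.9 × $360 = $38,484.00
Success fee: 17% of $517,990 = $88,058.30
Total: $38,484.00 + $88,058.30 = $126,542.30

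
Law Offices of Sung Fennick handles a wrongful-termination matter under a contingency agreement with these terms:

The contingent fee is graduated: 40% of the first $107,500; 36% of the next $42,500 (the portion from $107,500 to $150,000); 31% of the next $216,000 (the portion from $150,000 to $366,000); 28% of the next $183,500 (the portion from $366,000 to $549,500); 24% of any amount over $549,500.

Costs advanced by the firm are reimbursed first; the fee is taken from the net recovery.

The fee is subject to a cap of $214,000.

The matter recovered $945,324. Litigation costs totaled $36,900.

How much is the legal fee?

Fee base (net of costs): $945,324 − $36,900 = $908,424
First $107,500 at 40% = $43,000.00
Next $42,500 at 36% = $15,300.00
Next $216,000 at 31% = $66,960.00
Next $183,500 at 28% = $51,380.00
Remaining $358,924 at 24% = $86,141.76
Fee: $43,000.00 + $15,300.00 + $66,960.00 + $51,380.00 + $86,141.76 = $262,781.76
$262,781.76 exceeds the $214,000 cap, so the fee is capped at $214,000.00.

$214,000.00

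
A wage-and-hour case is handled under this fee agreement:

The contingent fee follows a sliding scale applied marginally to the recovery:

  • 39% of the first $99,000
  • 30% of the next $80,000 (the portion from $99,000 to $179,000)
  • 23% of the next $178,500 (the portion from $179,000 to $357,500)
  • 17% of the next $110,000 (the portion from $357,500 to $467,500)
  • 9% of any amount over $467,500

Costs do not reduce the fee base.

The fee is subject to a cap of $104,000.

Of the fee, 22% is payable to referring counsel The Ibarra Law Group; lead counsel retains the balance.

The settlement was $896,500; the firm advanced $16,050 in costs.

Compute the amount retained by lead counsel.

Fee base is the gross recovery, $896,500; costs are reimbursed separately.
First $99,000 at 39% = $38,610.00
Next $80,000 at 30% = $24,000.00
Next $178,500 at 23% = $41,055.00
Next $110,000 at 17% = $18,700.00
Remaining $429,000 at 9% = $38,610.00
Fee: $38,610.00 + $24,000.00 + $41,055.00 + $18,700.00 + $38,610.00 = $160,975.00
$160,975.00 exceeds the $104,000 cap, so the fee is capped at $104,000.00.
Referral share: 22% of $104,000.00 = $22,880.00; lead counsel retains $104,000.00 − $22,880.00 = $81,120.00.

$81,120.00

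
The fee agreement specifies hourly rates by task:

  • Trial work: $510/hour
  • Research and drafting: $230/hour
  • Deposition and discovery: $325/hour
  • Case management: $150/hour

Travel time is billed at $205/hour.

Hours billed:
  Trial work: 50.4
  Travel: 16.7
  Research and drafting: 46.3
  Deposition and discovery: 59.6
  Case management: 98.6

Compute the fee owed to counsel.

Trial work: 50.4 × $510 = $25,704.00
Research and drafting: 46.3 × $230 = $10,649.00
Deposition and discovery: 59.6 × $325 = $19,370.00
Case management: 98.6 × $150 = $14,790.00
Subtotal: $25,704.00 + $10,649.00 + $19,370.00 + $14,790.00 = $70,513.00
Travel: 16.7 × $205 = $3,423.50
Total: $70,513.00 + $3,423.50 = $73,936.50

$73,936.50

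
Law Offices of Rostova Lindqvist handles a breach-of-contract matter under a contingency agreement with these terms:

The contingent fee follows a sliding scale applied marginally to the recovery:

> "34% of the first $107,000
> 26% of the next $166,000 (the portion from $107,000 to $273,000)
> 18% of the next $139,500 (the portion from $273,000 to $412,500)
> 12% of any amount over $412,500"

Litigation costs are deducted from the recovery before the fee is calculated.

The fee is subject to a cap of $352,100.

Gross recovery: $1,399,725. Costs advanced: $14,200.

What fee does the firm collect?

$221,413.00

Fee base (net of costs): $1,399,725 − $14,200 = $1,385,525
First $107,000 at 34% = $36,380.00
Next $166,000 at 26% = $43,160.00
Next $139,500 at 18% = $25,110.00
Remaining $973,025 at 12% = $116,763.00
Fee: $36,380.00 + $43,160.00 + $25,110.00 + $116,763.00 = $221,413.00
$221,413.00 is under the $352,100 cap.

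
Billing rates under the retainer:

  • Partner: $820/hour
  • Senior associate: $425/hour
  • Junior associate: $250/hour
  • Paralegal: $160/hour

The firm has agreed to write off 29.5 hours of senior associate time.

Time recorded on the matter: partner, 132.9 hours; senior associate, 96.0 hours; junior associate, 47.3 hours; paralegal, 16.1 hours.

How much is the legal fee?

$151,641.50

Partner: 132.9 × $820 = $108,978.00
Senior associate: 96.0 × $425 = $40,800.00
Junior associate: 47.3 × $250 = $11,825.00
Paralegal: 16.1 × $160 = $2,576.00
Subtotal: $164,179.00
Write-off: 29.5 × $425 = $12,537.50
Total: $164,179.00 − $12,537.50 = $151,641.50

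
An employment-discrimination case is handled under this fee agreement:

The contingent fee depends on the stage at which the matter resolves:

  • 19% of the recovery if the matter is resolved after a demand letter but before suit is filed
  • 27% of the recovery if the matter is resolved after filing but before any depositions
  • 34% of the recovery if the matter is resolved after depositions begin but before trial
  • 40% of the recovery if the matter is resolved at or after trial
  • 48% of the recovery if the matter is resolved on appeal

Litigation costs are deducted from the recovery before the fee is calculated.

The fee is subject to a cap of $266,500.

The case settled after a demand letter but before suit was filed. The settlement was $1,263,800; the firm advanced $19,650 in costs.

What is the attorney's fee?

Fee base (net of costs): $1,263,800 − $19,650 = $1,244,150
The matter settled after a demand letter but before suit was filed, so the 19% rate applies.
$1,244,150 × 19% = $236,388.50
$236,388.50 is under the $266,500 cap.

$236,388.50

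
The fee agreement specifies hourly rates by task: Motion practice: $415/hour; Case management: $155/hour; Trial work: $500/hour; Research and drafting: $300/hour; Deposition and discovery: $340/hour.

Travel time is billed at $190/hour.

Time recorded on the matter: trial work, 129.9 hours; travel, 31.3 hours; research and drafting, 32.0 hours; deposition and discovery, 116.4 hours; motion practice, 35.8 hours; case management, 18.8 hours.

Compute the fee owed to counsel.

Motion practice: 35.8 × $415 = $14,857.00
Case management: 18.8 × $155 = $2,914.00
Trial work: 129.9 × $500 = $64,950.00
Research and drafting: 32.0 × $300 = $9,600.00
Deposition and discovery: 116.4 × $340 = $39,576.00
Subtotal: $14,857.00 + $2,914.00 + $64,950.00 + $9,600.00 + $39,576.00 = $131,897.00
Travel: 31.3 × $190 = $5,947.00
Total: $131,897.00 + $5,947.00 = $137,844.00

$137,844.00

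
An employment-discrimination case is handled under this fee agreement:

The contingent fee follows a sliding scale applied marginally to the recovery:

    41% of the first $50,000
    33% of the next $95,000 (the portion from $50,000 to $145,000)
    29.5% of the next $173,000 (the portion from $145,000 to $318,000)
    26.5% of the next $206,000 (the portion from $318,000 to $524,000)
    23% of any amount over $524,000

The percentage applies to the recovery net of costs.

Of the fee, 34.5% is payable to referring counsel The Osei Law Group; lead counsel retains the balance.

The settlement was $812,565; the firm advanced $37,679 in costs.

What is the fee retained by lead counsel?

$140,942.10

Fee base (net of costs): $812,565 − $37,679 = $774,886
First $50,000 at 41% = $20,500.00
Next $95,000 at 33% = $31,350.00
Next $173,000 at 29.5% = $51,035.00
Next $206,000 at 26.5% = $54,590.00
Remaining $250,886 at 23% = $57,703.78
Fee: $20,500.00 + $31,350.00 + $51,035.00 + $54,590.00 + $57,703.78 = $215,178.78
Referral share: 34.5% of $215,178.78 = $74,236.68; lead counsel retains $215,178.78 − $74,236.68 = $140,942.10.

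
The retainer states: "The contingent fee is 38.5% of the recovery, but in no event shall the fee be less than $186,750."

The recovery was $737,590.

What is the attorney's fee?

$283,972.15

38.5% of $737,590 = $283,972.15
That exceeds the $186,750 minimum.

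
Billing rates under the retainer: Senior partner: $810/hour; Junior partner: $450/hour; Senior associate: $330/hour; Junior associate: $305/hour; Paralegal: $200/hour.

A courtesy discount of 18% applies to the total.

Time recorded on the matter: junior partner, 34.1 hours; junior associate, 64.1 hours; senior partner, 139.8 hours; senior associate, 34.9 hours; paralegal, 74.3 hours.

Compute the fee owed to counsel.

$143,098.61

Senior partner: 139.8 × $810 = $113,238.00
Junior partner: 34.1 × $450 = $15,345.00
Senior associate: 34.9 × $330 = $11,517.00
Junior associate: 64.1 × $305 = $19,550.50
Paralegal: 74.3 × $200 = $14,860.00
Subtotal: $174,510.50
Less 18% discount: −$31,411.89
Total: $174,510.50 − $31,411.89 = $143,098.61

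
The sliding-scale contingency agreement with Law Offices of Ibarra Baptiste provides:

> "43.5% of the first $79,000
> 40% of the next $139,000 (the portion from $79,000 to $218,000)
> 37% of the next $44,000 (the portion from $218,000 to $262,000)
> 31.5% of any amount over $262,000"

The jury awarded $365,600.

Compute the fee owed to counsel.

$138,879.00

First $79,000 at 43.5% = $34,365.00
Next $139,000 at 40% = $55,600.00
Next $44,000 at 37% = $16,280.00
Remaining $103,600 at 31.5% = $32,634.00
Fee: $34,365.00 + $55,600.00 + $16,280.00 + $32,634.00 = $138,879.00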